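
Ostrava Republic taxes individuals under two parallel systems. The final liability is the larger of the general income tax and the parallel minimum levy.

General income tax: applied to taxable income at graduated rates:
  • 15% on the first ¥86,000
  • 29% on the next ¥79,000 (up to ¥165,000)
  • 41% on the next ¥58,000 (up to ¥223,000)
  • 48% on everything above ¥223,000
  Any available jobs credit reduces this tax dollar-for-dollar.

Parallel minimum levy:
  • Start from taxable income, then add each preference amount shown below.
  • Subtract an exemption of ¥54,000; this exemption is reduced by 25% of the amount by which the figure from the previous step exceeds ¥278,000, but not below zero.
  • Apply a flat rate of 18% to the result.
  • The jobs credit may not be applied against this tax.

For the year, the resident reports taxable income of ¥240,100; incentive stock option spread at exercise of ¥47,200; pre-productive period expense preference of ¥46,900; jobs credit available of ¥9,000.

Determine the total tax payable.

¥58,798

Parallel minimum levy:
  Adjusted income: ¥240,100 + ¥47,200 + ¥46,900 = ¥334,200
  Exemption: ¥54,000 − 25% × (¥334,200 − ¥278,000) = ¥54,000 − ¥14,050 = ¥39,950
  Base: ¥334,200 − ¥39,950 = ¥294,250
  ¥294,250 × 18% = ¥52,965

General income tax:
  ¥86,000 × 15% = ¥12,900
  ¥79,000 × 29% = ¥22,910
  ¥58,000 × 41% = ¥23,780
  ¥17,100 × 48% = ¥8,208
  → ¥67,798
  Less jobs credit ¥9,000 → ¥58,798

¥58,798 > ¥52,965, so the general income tax governs.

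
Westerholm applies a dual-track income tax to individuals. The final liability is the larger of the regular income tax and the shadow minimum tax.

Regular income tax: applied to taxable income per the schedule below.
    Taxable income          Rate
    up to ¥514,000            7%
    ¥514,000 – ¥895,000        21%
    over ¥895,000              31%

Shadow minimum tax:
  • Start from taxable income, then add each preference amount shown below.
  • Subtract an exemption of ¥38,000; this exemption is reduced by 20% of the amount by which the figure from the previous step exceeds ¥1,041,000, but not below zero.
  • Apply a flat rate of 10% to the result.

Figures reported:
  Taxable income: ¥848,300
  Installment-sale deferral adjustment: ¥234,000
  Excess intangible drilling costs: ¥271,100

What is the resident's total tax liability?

¥135,340

Shadow minimum tax:
  Adjusted income: ¥848,300 + ¥234,000 + ¥271,100 = ¥1,353,400
  Exemption: 20% × (¥1,353,400 − ¥1,041,000) = ¥62,480 ≥ ¥38,000, so the exemption is fully phased out
  Base: ¥1,353,400 − ¥0 = ¥1,353,400
  ¥1,353,400 × 10% = ¥135,340

Regular income tax:
  ¥514,000 × 7% = ¥35,980
  ¥334,300 × 21% = ¥70,203
  → ¥106,183

¥135,340 > ¥106,183, so the shadow minimum tax is the binding amount.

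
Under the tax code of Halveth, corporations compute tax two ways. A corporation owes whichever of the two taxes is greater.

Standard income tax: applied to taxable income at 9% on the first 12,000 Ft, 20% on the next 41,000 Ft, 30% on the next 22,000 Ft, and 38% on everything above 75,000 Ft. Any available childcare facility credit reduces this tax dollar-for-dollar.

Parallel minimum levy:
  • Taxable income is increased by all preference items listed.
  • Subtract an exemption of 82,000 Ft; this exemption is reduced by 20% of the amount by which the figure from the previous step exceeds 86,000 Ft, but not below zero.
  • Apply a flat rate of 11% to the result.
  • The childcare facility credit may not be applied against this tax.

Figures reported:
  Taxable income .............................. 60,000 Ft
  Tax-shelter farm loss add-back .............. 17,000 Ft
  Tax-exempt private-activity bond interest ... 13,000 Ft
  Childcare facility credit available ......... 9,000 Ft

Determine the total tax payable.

Standard income tax:
  12,000 Ft × 9% = 1,080 Ft
  41,000 Ft × 20% = 8,200 Ft
  7,000 Ft × 30% = 2,100 Ft
  → 11,380 Ft
  Less childcare facility credit 9,000 Ft → 2,380 Ft

Parallel minimum levy:
  Adjusted income: 60,000 Ft + 17,000 Ft + 13,000 Ft = 90,000 Ft
  Exemption: 82,000 Ft − 20% × (90,000 Ft − 86,000 Ft) = 82,000 Ft − 800 Ft = 81,200 Ft
  Base: 90,000 Ft − 81,200 Ft = 8,800 Ft
  8,800 Ft × 11% = 968 Ft

2,380 Ft > 968 Ft, so the standard income tax governs.

2,380 Ft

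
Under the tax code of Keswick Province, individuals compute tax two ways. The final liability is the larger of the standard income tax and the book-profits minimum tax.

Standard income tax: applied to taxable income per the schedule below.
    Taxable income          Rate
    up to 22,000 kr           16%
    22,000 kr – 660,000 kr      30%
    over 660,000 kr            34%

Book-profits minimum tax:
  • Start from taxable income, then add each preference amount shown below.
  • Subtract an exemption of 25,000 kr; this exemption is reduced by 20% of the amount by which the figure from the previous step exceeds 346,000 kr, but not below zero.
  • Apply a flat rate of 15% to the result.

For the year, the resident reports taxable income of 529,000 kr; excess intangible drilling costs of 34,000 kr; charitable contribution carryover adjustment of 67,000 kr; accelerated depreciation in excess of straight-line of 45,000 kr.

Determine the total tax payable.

155,620 kr

Standard income tax:
  22,000 kr × 16% = 3,520 kr
  507,000 kr × 30% = 152,100 kr
  → 155,620 kr

Book-profits minimum tax:
  Adjusted income: 529,000 kr + 34,000 kr + 67,000 kr + 45,000 kr = 675,000 kr
  Exemption: 20% × (675,000 kr − 346,000 kr) = 65,800 kr ≥ 25,000 kr, so the exemption is fully phased out
  Base: 675,000 kr − 0 kr = 675,000 kr
  675,000 kr × 15% = 101,250 kr

155,620 kr > 101,250 kr, so the standard income tax governs.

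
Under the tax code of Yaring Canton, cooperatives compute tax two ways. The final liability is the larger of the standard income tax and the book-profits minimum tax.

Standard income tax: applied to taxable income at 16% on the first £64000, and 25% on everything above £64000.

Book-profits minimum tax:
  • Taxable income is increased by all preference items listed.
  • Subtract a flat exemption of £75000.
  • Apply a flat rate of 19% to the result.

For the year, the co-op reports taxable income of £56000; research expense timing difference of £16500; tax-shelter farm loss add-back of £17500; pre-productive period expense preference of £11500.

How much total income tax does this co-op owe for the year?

£8960

Standard income tax:
  £56000 × 16% = £8960

Book-profits minimum tax:
  Adjusted income: £56000 + £16500 + £17500 + £11500 = £101500
  Less exemption £75000 → base £26500
  £26500 × 19% = £5035

£8960 > £5035, so the standard income tax governs.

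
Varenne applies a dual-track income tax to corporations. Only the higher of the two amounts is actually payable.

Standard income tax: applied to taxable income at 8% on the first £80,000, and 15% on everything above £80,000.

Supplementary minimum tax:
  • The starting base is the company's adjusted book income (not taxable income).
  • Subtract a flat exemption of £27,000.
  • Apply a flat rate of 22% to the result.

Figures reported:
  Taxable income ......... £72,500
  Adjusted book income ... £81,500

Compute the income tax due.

£11,990

Standard income tax:
  £72,500 × 8% = £5,800

Supplementary minimum tax:
  Base (adjusted book income): £81,500
  Less exemption £27,000 → base £54,500
  £54,500 × 22% = £11,990

£11,990 > £5,800, so the supplementary minimum tax is the binding amount.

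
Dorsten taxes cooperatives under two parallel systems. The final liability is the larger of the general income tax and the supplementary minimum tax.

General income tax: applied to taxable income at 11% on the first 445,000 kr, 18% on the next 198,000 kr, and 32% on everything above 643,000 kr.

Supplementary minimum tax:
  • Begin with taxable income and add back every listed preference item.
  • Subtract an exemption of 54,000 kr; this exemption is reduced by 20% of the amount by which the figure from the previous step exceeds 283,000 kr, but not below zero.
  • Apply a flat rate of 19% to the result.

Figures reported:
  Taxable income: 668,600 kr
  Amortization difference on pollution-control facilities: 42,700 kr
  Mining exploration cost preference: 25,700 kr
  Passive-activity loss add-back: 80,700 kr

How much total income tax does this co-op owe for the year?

155,363 kr

Supplementary minimum tax:
  Adjusted income: 668,600 kr + 42,700 kr + 25,700 kr + 80,700 kr = 817,700 kr
  Exemption: 20% × (817,700 kr − 283,000 kr) = 106,940 kr ≥ 54,000 kr, so the exemption is fully phased out
  Base: 817,700 kr − 0 kr = 817,700 kr
  817,700 kr × 19% = 155,363 kr

General income tax:
  445,000 kr × 11% = 48,950 kr
  198,000 kr × 18% = 35,640 kr
  25,600 kr × 32% = 8,192 kr
  → 92,782 kr

155,363 kr > 92,782 kr, so the supplementary minimum tax is the binding amount.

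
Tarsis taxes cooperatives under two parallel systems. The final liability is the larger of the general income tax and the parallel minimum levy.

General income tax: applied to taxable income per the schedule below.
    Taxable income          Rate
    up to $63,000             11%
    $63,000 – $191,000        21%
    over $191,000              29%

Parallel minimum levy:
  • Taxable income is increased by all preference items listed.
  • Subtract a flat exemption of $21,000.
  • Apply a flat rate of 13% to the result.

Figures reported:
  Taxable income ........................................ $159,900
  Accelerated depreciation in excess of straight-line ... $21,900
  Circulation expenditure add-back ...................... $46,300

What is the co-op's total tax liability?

General income tax:
  $63,000 × 11% = $6,930
  $96,900 × 21% = $20,349
  → $27,279

Parallel minimum levy:
  Adjusted income: $159,900 + $21,900 + $46,300 = $228,100
  Less exemption $21,000 → base $207,100
  $207,100 × 13% = $26,923

$27,279 > $26,923, so the general income tax governs.

$27,279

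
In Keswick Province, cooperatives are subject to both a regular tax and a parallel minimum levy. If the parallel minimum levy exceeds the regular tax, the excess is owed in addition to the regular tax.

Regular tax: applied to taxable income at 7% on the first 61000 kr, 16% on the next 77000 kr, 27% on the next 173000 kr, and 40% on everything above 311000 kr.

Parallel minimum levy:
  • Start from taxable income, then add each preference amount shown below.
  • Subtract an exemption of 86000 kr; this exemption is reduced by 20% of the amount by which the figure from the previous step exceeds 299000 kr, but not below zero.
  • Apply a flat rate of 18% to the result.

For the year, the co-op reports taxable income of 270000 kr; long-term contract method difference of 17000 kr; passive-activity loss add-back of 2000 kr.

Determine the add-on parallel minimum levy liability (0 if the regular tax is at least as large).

0 kr

Regular tax:
  61000 kr × 7% = 4270 kr
  77000 kr × 16% = 12320 kr
  132000 kr × 27% = 35640 kr
  → 52230 kr

Parallel minimum levy:
  Adjusted income: 270000 kr + 17000 kr + 2000 kr = 289000 kr
  Exemption: 289000 kr ≤ 299000 kr, so full 86000 kr applies
  Base: 289000 kr − 86000 kr = 203000 kr
  203000 kr × 18% = 36540 kr

36540 kr ≤ 52230 kr, so no add-on is due.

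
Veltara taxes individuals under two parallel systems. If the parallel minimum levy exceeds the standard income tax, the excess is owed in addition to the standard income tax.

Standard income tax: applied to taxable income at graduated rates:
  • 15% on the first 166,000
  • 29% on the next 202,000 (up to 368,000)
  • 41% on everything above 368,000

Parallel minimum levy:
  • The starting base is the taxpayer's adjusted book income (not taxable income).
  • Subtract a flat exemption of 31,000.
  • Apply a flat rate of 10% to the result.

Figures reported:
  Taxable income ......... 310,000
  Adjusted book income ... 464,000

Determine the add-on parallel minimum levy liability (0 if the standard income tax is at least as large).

Standard income tax:
  166,000 × 15% = 24,900
  144,000 × 29% = 41,760
  → 66,660

Parallel minimum levy:
  Base (adjusted book income): 464,000
  Less exemption 31,000 → base 433,000
  433,000 × 10% = 43,300

43,300 ≤ 66,660, so no add-on is due.

0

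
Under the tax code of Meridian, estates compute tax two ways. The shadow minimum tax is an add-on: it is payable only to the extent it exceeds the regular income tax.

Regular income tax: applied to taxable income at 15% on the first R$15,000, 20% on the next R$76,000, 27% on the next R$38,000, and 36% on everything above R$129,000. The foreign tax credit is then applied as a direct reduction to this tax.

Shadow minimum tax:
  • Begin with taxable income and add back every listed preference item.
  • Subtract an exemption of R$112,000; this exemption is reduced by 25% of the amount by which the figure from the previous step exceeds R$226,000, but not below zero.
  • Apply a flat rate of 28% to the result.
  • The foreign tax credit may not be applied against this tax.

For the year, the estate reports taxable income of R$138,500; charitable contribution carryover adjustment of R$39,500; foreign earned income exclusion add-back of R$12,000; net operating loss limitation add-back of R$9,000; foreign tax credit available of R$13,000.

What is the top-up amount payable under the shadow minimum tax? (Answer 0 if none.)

Shadow minimum tax:
  Adjusted income: R$138,500 + R$39,500 + R$12,000 + R$9,000 = R$199,000
  Exemption: R$199,000 ≤ R$226,000, so full R$112,000 applies
  Base: R$199,000 − R$112,000 = R$87,000
  R$87,000 × 28% = R$24,360

Regular income tax:
  R$15,000 × 15% = R$2,250
  R$76,000 × 20% = R$15,200
  R$38,000 × 27% = R$10,260
  R$9,500 × 36% = R$3,420
  → R$31,130
  Less foreign tax credit R$13,000 → R$18,130

Excess of shadow minimum tax over regular income tax: R$24,360 − R$18,130 = R$6,230.

R$6,230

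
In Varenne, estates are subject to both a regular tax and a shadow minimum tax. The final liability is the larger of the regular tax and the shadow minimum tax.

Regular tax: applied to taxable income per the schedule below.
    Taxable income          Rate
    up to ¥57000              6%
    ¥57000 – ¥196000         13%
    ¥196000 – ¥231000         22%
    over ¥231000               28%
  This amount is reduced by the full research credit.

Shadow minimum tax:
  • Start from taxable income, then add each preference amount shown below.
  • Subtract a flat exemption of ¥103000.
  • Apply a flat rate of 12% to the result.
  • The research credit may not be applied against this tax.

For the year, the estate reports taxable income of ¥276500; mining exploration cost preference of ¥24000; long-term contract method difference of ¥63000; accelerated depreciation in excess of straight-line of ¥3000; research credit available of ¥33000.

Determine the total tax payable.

Regular tax:
  ¥57000 × 6% = ¥3420
  ¥139000 × 13% = ¥18070
  ¥35000 × 22% = ¥7700
  ¥45500 × 28% = ¥12740
  → ¥41930
  Less research credit ¥33000 → ¥8930

Shadow minimum tax:
  Adjusted income: ¥276500 + ¥24000 + ¥63000 + ¥3000 = ¥366500
  Less exemption ¥103000 → base ¥263500
  ¥263500 × 12% = ¥31620

¥31620 > ¥8930, so the shadow minimum tax is the binding amount.

¥31620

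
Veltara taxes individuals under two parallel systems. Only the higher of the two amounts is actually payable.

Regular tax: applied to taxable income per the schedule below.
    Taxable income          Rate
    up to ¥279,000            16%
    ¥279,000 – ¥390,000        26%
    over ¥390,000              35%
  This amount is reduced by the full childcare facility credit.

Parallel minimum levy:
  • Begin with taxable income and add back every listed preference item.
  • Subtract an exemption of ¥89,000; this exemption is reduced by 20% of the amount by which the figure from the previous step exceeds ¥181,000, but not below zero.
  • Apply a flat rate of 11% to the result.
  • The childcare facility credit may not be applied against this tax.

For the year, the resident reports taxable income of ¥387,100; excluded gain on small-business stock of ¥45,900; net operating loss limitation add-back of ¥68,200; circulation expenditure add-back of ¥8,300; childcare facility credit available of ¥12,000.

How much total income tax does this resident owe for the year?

¥60,746

Regular tax:
  ¥279,000 × 16% = ¥44,640
  ¥108,100 × 26% = ¥28,106
  → ¥72,746
  Less childcare facility credit ¥12,000 → ¥60,746

Parallel minimum levy:
  Adjusted income: ¥387,100 + ¥45,900 + ¥68,200 + ¥8,300 = ¥509,500
  Exemption: ¥89,000 − 20% × (¥509,500 − ¥181,000) = ¥89,000 − ¥65,700 = ¥23,300
  Base: ¥509,500 − ¥23,300 = ¥486,200
  ¥486,200 × 11% = ¥53,482

¥60,746 > ¥53,482, so the regular tax governs.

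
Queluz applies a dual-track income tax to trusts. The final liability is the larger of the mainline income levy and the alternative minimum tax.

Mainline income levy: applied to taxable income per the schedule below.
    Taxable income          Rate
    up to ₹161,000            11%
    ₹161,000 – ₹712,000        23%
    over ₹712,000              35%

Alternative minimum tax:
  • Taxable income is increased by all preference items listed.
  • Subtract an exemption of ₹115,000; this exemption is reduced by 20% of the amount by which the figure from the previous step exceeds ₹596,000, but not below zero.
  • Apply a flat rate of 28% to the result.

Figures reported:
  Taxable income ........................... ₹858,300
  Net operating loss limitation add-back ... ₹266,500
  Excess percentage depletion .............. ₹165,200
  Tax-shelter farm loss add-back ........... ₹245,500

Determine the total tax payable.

₹429,940

Alternative minimum tax:
  Adjusted income: ₹858,300 + ₹266,500 + ₹165,200 + ₹245,500 = ₹1,535,500
  Exemption: 20% × (₹1,535,500 − ₹596,000) = ₹187,900 ≥ ₹115,000, so the exemption is fully phased out
  Base: ₹1,535,500 − ₹0 = ₹1,535,500
  ₹1,535,500 × 28% = ₹429,940

Mainline income levy:
  ₹161,000 × 11% = ₹17,710
  ₹551,000 × 23% = ₹126,730
  ₹146,300 × 35% = ₹51,205
  → ₹195,645

₹429,940 > ₹195,645, so the alternative minimum tax is the binding amount.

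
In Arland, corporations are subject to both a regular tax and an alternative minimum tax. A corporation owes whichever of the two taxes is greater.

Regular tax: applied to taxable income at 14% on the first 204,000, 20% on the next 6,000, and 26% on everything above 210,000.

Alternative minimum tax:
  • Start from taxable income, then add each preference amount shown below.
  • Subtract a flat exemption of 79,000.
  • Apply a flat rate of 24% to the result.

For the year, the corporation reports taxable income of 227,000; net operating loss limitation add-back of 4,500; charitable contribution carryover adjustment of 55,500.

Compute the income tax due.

49,920

Alternative minimum tax:
  Adjusted income: 227,000 + 4,500 + 55,500 = 287,000
  Less exemption 79,000 → base 208,000
  208,000 × 24% = 49,920

Regular tax:
  204,000 × 14% = 28,560
  6,000 × 20% = 1,200
  17,000 × 26% = 4,420
  → 34,180

49,920 > 34,180, so the alternative minimum tax is the binding amount.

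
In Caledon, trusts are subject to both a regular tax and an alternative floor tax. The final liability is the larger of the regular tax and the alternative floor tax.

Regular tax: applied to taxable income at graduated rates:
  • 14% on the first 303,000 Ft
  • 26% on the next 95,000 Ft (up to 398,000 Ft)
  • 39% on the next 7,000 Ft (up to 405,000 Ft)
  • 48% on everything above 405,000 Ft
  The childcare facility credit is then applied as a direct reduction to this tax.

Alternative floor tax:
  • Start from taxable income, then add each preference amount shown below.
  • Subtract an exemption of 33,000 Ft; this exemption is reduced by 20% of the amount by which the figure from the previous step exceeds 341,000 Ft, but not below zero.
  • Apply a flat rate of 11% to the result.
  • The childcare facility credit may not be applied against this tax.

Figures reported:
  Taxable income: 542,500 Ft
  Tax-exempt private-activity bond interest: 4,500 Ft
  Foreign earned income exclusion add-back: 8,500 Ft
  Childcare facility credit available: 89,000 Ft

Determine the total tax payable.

61,105 Ft

Alternative floor tax:
  Adjusted income: 542,500 Ft + 4,500 Ft + 8,500 Ft = 555,500 Ft
  Exemption: 20% × (555,500 Ft − 341,000 Ft) = 42,900 Ft ≥ 33,000 Ft, so the exemption is fully phased out
  Base: 555,500 Ft − 0 Ft = 555,500 Ft
  555,500 Ft × 11% = 61,105 Ft

Regular tax:
  303,000 Ft × 14% = 42,420 Ft
  95,000 Ft × 26% = 24,700 Ft
  7,000 Ft × 39% = 2,730 Ft
  137,500 Ft × 48% = 66,000 Ft
  → 135,850 Ft
  Less childcare facility credit 89,000 Ft → 46,850 Ft

61,105 Ft > 46,850 Ft, so the alternative floor tax is the binding amount.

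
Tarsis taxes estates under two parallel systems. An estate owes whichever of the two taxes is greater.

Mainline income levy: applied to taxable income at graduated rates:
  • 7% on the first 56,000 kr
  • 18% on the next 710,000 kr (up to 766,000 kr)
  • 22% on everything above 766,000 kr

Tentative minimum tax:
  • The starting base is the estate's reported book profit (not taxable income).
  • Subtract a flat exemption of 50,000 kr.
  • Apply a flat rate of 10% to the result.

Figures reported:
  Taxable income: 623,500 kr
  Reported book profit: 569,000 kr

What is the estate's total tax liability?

106,070 kr

Mainline income levy:
  56,000 kr × 7% = 3,920 kr
  567,500 kr × 18% = 102,150 kr
  → 106,070 kr

Tentative minimum tax:
  Base (reported book profit): 569,000 kr
  Less exemption 50,000 kr → base 519,000 kr
  519,000 kr × 10% = 51,900 kr

106,070 kr > 51,900 kr, so the mainline income levy governs.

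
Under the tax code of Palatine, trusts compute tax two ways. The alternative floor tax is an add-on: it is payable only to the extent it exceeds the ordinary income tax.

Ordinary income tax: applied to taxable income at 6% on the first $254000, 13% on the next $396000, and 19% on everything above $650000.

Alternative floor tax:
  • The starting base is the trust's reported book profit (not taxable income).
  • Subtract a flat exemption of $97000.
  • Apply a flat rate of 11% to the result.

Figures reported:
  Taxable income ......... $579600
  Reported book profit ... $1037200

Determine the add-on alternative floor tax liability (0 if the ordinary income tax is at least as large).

$45854

Alternative floor tax:
  Base (reported book profit): $1037200
  Less exemption $97000 → base $940200
  $940200 × 11% = $103422

Ordinary income tax:
  $254000 × 6% = $15240
  $325600 × 13% = $42328
  → $57568

Excess of alternative floor tax over ordinary income tax: $103422 − $57568 = $45854.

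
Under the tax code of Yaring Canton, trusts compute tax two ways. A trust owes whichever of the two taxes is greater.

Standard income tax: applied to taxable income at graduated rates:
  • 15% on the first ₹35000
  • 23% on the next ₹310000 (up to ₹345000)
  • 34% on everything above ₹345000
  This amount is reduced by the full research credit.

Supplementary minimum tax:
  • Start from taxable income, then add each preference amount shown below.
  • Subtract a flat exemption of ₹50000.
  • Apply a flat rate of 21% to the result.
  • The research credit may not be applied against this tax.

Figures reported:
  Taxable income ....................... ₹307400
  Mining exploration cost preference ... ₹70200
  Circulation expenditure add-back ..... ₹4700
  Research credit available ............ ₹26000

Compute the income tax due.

₹69783

Standard income tax:
  ₹35000 × 15% = ₹5250
  ₹272400 × 23% = ₹62652
  → ₹67902
  Less research credit ₹26000 → ₹41902

Supplementary minimum tax:
  Adjusted income: ₹307400 + ₹70200 + ₹4700 = ₹382300
  Less exemption ₹50000 → base ₹332300
  ₹332300 × 21% = ₹69783

₹69783 > ₹41902, so the supplementary minimum tax is the binding amount.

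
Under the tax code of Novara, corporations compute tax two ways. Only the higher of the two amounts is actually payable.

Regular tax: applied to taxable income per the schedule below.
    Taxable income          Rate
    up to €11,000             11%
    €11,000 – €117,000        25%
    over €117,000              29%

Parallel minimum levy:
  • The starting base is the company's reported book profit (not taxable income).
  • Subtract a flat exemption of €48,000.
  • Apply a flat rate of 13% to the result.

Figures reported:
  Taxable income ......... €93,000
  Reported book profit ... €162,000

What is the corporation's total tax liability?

€21,710

Regular tax:
  €11,000 × 11% = €1,210
  €82,000 × 25% = €20,500
  → €21,710

Parallel minimum levy:
  Base (reported book profit): €162,000
  Less exemption €48,000 → base €114,000
  €114,000 × 13% = €14,820

€21,710 > €14,820, so the regular tax governs.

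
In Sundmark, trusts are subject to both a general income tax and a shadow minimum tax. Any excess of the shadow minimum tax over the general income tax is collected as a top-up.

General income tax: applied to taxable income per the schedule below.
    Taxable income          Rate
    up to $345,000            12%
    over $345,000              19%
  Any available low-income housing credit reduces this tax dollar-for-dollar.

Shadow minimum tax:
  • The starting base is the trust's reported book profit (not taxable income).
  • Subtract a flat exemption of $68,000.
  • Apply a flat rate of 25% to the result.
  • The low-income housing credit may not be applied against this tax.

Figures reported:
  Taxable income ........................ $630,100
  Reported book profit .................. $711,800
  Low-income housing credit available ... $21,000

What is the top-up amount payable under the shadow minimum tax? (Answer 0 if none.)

Shadow minimum tax:
  Base (reported book profit): $711,800
  Less exemption $68,000 → base $643,800
  $643,800 × 25% = $160,950

General income tax:
  $345,000 × 12% = $41,400
  $285,100 × 19% = $54,169
  → $95,569
  Less low-income housing credit $21,000 → $74,569

Excess of shadow minimum tax over general income tax: $160,950 − $74,569 = $86,381.

$86,381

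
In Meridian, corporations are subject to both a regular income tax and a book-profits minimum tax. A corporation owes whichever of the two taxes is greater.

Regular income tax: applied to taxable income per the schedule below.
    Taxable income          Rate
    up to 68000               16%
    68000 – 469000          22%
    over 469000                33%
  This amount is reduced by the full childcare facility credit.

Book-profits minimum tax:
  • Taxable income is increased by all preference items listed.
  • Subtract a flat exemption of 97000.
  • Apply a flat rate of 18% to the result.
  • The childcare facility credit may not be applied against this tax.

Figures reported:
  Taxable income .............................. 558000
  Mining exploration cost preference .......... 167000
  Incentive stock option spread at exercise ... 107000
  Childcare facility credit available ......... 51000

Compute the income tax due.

Regular income tax:
  68000 × 16% = 10880
  401000 × 22% = 88220
  89000 × 33% = 29370
  → 128470
  Less childcare facility credit 51000 → 77470

Book-profits minimum tax:
  Adjusted income: 558000 + 167000 + 107000 = 832000
  Less exemption 97000 → base 735000
  735000 × 18% = 132300

132300 > 77470, so the book-profits minimum tax is the binding amount.

132300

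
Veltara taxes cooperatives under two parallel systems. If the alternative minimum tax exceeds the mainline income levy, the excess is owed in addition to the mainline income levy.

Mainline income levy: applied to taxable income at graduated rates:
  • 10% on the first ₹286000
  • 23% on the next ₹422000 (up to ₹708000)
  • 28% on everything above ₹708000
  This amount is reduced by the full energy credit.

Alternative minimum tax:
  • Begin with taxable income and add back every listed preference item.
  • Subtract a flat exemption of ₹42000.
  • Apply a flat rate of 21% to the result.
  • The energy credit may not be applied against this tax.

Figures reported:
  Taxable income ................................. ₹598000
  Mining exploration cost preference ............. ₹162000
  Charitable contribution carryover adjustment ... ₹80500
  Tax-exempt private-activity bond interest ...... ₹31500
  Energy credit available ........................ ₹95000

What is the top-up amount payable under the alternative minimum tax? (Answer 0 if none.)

Alternative minimum tax:
  Adjusted income: ₹598000 + ₹162000 + ₹80500 + ₹31500 = ₹872000
  Less exemption ₹42000 → base ₹830000
  ₹830000 × 21% = ₹174300

Mainline income levy:
  ₹286000 × 10% = ₹28600
  ₹312000 × 23% = ₹71760
  → ₹100360
  Less energy credit ₹95000 → ₹5360

Excess of alternative minimum tax over mainline income levy: ₹174300 − ₹5360 = ₹168940.

₹168940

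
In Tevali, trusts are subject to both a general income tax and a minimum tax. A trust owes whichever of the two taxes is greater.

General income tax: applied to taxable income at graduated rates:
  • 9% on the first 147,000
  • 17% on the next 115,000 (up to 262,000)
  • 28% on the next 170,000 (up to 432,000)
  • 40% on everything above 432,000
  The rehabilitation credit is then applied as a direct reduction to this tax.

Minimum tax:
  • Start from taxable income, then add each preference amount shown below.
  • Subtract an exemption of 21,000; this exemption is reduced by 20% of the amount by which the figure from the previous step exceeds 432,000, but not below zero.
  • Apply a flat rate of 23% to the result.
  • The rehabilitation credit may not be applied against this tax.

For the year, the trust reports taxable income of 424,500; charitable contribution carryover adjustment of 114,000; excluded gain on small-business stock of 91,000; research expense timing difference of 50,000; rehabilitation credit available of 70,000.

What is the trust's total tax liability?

Minimum tax:
  Adjusted income: 424,500 + 114,000 + 91,000 + 50,000 = 679,500
  Exemption: 20% × (679,500 − 432,000) = 49,500 ≥ 21,000, so the exemption is fully phased out
  Base: 679,500 − 0 = 679,500
  679,500 × 23% = 156,285

General income tax:
  147,000 × 9% = 13,230
  115,000 × 17% = 19,550
  162,500 × 28% = 45,500
  → 78,280
  Less rehabilitation credit 70,000 → 8,280

156,285 > 8,280, so the minimum tax is the binding amount.

156,285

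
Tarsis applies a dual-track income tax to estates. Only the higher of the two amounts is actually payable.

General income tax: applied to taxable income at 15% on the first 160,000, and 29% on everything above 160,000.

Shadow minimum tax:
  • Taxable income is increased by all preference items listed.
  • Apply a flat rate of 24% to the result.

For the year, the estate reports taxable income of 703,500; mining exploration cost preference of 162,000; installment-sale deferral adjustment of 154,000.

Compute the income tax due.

244,680

General income tax:
  160,000 × 15% = 24,000
  543,500 × 29% = 157,615
  → 181,615

Shadow minimum tax:
  Adjusted income: 703,500 + 162,000 + 154,000 = 1,019,500
  1,019,500 × 24% = 244,680

244,680 > 181,615, so the shadow minimum tax is the binding amount.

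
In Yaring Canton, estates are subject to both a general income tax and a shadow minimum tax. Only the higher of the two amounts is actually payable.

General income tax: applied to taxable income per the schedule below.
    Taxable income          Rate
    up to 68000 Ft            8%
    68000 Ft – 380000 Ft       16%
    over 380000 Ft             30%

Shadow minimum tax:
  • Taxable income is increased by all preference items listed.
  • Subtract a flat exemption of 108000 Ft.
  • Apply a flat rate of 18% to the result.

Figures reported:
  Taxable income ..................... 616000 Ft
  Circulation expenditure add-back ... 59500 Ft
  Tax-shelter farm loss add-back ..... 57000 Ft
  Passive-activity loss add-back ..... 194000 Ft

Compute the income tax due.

147330 Ft

Shadow minimum tax:
  Adjusted income: 616000 Ft + 59500 Ft + 57000 Ft + 194000 Ft = 926500 Ft
  Less exemption 108000 Ft → base 818500 Ft
  818500 Ft × 18% = 147330 Ft

General income tax:
  68000 Ft × 8% = 5440 Ft
  312000 Ft × 16% = 49920 Ft
  236000 Ft × 30% = 70800 Ft
  → 126160 Ft

147330 Ft > 126160 Ft, so the shadow minimum tax is the binding amount.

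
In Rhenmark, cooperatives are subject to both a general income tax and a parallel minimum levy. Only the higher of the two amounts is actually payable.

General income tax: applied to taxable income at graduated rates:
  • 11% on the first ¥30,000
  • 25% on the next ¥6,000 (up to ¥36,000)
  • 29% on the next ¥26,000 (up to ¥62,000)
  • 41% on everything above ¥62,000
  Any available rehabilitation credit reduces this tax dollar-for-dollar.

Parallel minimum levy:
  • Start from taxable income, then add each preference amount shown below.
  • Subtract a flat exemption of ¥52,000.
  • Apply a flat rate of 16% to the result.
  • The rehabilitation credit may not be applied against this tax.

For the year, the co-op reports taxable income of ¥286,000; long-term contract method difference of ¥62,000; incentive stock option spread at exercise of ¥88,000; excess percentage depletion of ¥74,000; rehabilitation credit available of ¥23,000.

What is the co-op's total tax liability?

General income tax:
  ¥30,000 × 11% = ¥3,300
  ¥6,000 × 25% = ¥1,500
  ¥26,000 × 29% = ¥7,540
  ¥224,000 × 41% = ¥91,840
  → ¥104,180
  Less rehabilitation credit ¥23,000 → ¥81,180

Parallel minimum levy:
  Adjusted income: ¥286,000 + ¥62,000 + ¥88,000 + ¥74,000 = ¥510,000
  Less exemption ¥52,000 → base ¥458,000
  ¥458,000 × 16% = ¥73,280

¥81,180 > ¥73,280, so the general income tax governs.

¥81,180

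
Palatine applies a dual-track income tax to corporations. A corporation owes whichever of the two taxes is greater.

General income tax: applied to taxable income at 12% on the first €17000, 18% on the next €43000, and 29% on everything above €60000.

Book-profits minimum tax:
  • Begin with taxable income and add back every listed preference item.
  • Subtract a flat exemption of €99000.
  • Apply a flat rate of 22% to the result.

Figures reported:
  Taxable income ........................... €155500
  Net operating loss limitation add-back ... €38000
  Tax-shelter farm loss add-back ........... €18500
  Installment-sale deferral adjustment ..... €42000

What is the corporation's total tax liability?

Book-profits minimum tax:
  Adjusted income: €155500 + €38000 + €18500 + €42000 = €254000
  Less exemption €99000 → base €155000
  €155000 × 22% = €34100

General income tax:
  €17000 × 12% = €2040
  €43000 × 18% = €7740
  €95500 × 29% = €27695
  → €37475

€37475 > €34100, so the general income tax governs.

€37475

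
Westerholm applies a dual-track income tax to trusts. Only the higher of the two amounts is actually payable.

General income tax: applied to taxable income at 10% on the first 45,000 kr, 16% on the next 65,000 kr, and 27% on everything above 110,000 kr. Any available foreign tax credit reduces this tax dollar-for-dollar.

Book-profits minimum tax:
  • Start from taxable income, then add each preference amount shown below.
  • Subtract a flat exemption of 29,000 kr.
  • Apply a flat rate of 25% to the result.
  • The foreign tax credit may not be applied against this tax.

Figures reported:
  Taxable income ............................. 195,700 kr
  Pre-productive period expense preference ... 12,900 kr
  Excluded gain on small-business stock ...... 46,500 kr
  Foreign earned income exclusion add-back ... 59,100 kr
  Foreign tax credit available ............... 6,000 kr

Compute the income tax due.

71,300 kr

General income tax:
  45,000 kr × 10% = 4,500 kr
  65,000 kr × 16% = 10,400 kr
  85,700 kr × 27% = 23,139 kr
  → 38,039 kr
  Less foreign tax credit 6,000 kr → 32,039 kr

Book-profits minimum tax:
  Adjusted income: 195,700 kr + 12,900 kr + 46,500 kr + 59,100 kr = 314,200 kr
  Less exemption 29,000 kr → base 285,200 kr
  285,200 kr × 25% = 71,300 kr

71,300 kr > 32,039 kr, so the book-profits minimum tax is the binding amount.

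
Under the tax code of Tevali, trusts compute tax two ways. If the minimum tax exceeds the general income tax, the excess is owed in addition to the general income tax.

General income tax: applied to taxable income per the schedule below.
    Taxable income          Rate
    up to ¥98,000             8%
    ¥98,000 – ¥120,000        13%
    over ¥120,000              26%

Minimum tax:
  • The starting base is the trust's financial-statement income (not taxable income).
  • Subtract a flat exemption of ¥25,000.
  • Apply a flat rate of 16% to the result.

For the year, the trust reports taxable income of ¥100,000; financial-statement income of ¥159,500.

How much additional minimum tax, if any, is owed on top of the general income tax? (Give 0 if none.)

¥13,420

General income tax:
  ¥98,000 × 8% = ¥7,840
  ¥2,000 × 13% = ¥260
  → ¥8,100

Minimum tax:
  Base (financial-statement income): ¥159,500
  Less exemption ¥25,000 → base ¥134,500
  ¥134,500 × 16% = ¥21,520

Excess of minimum tax over general income tax: ¥21,520 − ¥8,100 = ¥13,420.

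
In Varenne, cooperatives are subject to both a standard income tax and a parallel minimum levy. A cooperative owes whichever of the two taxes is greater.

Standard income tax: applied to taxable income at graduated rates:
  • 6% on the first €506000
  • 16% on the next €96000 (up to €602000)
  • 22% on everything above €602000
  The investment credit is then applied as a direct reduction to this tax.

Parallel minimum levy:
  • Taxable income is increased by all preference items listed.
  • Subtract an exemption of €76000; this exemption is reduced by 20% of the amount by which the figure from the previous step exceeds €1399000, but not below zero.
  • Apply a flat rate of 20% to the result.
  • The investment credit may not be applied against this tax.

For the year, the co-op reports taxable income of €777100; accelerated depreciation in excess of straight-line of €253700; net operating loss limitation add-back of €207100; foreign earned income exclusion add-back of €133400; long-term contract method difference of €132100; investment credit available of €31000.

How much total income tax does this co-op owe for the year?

€289656

Parallel minimum levy:
  Adjusted income: €777100 + €253700 + €207100 + €133400 + €132100 = €1503400
  Exemption: €76000 − 20% × (€1503400 − €1399000) = €76000 − €20880 = €55120
  Base: €1503400 − €55120 = €1448280
  €1448280 × 20% = €289656

Standard income tax:
  €506000 × 6% = €30360
  €96000 × 16% = €15360
  €175100 × 22% = €38522
  → €84242
  Less investment credit €31000 → €53242

€289656 > €53242, so the parallel minimum levy is the binding amount.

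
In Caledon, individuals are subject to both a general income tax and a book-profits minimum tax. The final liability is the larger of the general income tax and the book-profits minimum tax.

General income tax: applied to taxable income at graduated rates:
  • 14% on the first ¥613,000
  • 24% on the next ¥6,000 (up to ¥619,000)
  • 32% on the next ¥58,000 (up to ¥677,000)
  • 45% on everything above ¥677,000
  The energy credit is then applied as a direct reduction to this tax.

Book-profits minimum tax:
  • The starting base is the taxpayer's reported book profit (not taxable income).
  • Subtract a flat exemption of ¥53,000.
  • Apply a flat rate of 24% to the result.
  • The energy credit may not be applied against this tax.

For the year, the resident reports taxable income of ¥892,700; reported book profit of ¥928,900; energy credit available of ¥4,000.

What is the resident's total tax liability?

¥210,216

Book-profits minimum tax:
  Base (reported book profit): ¥928,900
  Less exemption ¥53,000 → base ¥875,900
  ¥875,900 × 24% = ¥210,216

General income tax:
  ¥613,000 × 14% = ¥85,820
  ¥6,000 × 24% = ¥1,440
  ¥58,000 × 32% = ¥18,560
  ¥215,700 × 45% = ¥97,065
  → ¥202,885
  Less energy credit ¥4,000 → ¥198,885

¥210,216 > ¥198,885, so the book-profits minimum tax is the binding amount.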